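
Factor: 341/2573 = 11^1*83^( - 1 ) = 11/83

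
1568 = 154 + 1414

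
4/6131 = 4/6131 = 0.00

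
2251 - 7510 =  - 5259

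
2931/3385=2931/3385=0.87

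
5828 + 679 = 6507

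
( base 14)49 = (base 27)2b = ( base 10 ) 65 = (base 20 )35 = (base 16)41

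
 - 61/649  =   - 1 + 588/649= - 0.09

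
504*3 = 1512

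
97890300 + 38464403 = 136354703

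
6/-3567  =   - 2/1189=- 0.00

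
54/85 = 54/85 = 0.64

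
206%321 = 206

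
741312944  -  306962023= 434350921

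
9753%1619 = 39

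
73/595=73/595 = 0.12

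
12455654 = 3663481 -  - 8792173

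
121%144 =121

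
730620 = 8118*90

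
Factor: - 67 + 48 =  - 19 =- 19^1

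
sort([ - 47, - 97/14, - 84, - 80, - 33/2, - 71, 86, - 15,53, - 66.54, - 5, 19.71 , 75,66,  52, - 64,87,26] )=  [ - 84 , - 80, - 71,  -  66.54, - 64, -47,-33/2, - 15 ,-97/14, - 5, 19.71, 26,  52,  53,  66, 75 , 86,  87]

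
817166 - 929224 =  - 112058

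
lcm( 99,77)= 693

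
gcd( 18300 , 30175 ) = 25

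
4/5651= 4/5651  =  0.00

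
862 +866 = 1728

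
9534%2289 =378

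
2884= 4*721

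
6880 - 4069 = 2811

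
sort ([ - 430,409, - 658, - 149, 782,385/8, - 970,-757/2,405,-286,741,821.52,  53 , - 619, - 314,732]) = [ - 970,-658, - 619 , - 430,  -  757/2, - 314 , - 286,-149, 385/8 , 53, 405 , 409,732,741,782,  821.52]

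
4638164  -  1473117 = 3165047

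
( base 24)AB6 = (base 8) 13616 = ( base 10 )6030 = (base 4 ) 1132032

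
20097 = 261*77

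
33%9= 6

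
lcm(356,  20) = 1780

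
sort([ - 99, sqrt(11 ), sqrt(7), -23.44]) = [ - 99, - 23.44,sqrt( 7), sqrt ( 11)]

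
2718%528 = 78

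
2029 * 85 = 172465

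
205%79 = 47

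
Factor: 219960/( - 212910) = - 2^2*3^1 * 13^1*151^ ( -1 )  =  - 156/151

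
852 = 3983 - 3131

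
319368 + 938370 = 1257738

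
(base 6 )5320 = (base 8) 2260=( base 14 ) 61A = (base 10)1200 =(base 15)550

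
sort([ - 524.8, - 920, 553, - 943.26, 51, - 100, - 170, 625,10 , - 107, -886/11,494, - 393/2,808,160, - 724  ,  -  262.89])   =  [ -943.26,- 920,-724 ,-524.8,-262.89, - 393/2 , - 170, - 107, -100,-886/11, 10,51,160,494, 553,625, 808] 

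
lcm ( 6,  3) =6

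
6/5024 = 3/2512  =  0.00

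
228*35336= 8056608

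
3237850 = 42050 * 77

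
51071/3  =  17023  +  2/3= 17023.67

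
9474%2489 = 2007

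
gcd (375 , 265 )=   5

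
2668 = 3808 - 1140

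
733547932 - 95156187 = 638391745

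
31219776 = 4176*7476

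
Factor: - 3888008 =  - 2^3 * 19^1*25579^1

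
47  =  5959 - 5912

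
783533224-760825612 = 22707612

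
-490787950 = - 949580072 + 458792122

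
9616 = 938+8678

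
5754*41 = 235914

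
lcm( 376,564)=1128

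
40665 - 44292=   -3627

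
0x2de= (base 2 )1011011110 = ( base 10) 734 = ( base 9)1005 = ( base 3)1000012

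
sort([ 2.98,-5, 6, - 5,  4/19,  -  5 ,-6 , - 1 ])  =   [ - 6, - 5 , - 5, - 5,-1,4/19,2.98,6]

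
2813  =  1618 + 1195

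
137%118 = 19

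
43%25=18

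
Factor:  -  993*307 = - 3^1*307^1*331^1 = -304851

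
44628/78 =7438/13 = 572.15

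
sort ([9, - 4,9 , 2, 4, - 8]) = [ - 8, - 4,2, 4,  9, 9]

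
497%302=195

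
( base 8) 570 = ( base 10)376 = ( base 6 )1424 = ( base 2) 101111000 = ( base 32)BO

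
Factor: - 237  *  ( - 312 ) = 2^3* 3^2*13^1*79^1 = 73944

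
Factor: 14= 2^1 * 7^1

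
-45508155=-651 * 69905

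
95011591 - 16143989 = 78867602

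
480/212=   2 + 14/53 = 2.26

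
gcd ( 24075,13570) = 5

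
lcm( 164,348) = 14268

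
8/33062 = 4/16531 = 0.00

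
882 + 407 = 1289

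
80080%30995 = 18090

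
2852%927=71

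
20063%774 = 713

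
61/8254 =61/8254 =0.01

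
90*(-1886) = - 169740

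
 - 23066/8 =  - 2884 + 3/4 = - 2883.25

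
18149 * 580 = 10526420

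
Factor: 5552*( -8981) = - 49862512  =  - 2^4*7^1* 347^1*1283^1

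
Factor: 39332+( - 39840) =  - 508  =  - 2^2 *127^1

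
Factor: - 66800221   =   - 66800221^1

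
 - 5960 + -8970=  - 14930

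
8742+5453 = 14195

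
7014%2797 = 1420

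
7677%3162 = 1353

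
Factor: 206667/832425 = 3^1*5^( - 2 )*11^( - 1 )*1009^ ( - 1 )*22963^1 = 68889/277475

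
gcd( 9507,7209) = 3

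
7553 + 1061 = 8614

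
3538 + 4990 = 8528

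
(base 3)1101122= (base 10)1016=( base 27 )1AH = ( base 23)1l4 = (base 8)1770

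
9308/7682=4654/3841  =  1.21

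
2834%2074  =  760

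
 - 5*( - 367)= 1835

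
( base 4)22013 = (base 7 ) 1613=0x287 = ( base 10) 647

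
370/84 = 4  +  17/42 = 4.40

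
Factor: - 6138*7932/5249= - 48686616/5249= -2^3*3^3*11^1*29^( - 1) *31^1*181^(-1)*661^1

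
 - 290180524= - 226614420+-63566104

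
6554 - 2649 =3905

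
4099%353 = 216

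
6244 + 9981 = 16225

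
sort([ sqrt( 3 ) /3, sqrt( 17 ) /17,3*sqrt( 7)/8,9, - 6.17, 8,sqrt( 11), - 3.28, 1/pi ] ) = [  -  6.17, - 3.28,sqrt( 17)/17, 1/pi, sqrt( 3 ) /3, 3*sqrt (7 ) /8,  sqrt ( 11 ),  8,9] 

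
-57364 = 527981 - 585345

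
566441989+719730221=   1286172210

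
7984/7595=7984/7595 = 1.05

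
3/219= 1/73 = 0.01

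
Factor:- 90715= - 5^1*18143^1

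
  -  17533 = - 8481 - 9052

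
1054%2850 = 1054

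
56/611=56/611 = 0.09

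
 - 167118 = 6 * ( - 27853 )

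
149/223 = 149/223 = 0.67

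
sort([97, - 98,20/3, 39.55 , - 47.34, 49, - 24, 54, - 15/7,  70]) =[ - 98, - 47.34, - 24,  -  15/7, 20/3,39.55,49,54, 70, 97 ] 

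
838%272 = 22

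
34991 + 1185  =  36176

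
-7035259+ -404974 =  - 7440233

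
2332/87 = 26  +  70/87  =  26.80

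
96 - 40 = 56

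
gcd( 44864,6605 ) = 1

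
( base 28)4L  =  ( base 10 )133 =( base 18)77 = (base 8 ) 205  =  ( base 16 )85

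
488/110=4  +  24/55 = 4.44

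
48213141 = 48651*991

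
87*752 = 65424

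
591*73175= 43246425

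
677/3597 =677/3597= 0.19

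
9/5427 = 1/603 = 0.00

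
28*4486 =125608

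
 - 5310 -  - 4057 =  - 1253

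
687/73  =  687/73 = 9.41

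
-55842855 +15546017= -40296838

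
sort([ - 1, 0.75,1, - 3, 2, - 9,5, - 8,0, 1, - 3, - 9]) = [ - 9, - 9, - 8, - 3,-3,-1,0, 0.75,1, 1,  2, 5] 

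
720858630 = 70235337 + 650623293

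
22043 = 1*22043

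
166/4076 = 83/2038 = 0.04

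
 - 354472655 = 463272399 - 817745054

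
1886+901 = 2787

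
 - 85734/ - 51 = 28578/17 = 1681.06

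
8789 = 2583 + 6206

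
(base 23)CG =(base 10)292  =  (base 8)444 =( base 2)100100100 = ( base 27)AM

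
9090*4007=36423630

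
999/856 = 1 + 143/856 = 1.17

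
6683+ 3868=10551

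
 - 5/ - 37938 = 5/37938 = 0.00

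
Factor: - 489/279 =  - 3^( - 1) * 31^( - 1)*163^1 = - 163/93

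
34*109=3706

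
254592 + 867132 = 1121724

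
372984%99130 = 75594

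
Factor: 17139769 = 37^1*463237^1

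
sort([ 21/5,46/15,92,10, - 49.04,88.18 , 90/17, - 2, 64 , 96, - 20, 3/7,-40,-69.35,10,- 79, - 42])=[ -79, - 69.35, - 49.04, - 42, - 40 , - 20,  -  2,3/7,46/15,21/5, 90/17, 10,10,64,88.18,92,96]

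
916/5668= 229/1417 = 0.16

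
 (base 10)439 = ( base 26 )GN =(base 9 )537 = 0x1B7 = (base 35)cj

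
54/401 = 54/401 = 0.13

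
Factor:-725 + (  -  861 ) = -2^1 * 13^1*61^1 = -1586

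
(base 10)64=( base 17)3d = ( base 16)40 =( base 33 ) 1v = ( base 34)1U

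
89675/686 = 89675/686 = 130.72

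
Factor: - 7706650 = - 2^1*5^2*7^1*97^1*227^1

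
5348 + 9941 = 15289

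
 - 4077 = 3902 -7979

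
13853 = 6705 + 7148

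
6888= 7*984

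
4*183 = 732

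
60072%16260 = 11292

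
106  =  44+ 62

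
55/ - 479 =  - 55/479 = - 0.11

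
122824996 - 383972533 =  - 261147537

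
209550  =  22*9525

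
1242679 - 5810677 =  - 4567998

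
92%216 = 92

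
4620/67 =68  +  64/67 = 68.96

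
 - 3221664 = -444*7256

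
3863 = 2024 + 1839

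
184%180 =4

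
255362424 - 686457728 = -431095304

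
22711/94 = 241 + 57/94 = 241.61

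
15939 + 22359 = 38298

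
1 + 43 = 44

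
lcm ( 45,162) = 810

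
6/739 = 6/739  =  0.01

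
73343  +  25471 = 98814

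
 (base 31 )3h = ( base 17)68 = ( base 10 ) 110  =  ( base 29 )3N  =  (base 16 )6E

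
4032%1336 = 24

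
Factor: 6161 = 61^1*101^1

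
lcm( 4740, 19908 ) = 99540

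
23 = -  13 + 36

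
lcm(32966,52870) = 2802110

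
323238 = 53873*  6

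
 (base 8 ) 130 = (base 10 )88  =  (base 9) 107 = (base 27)37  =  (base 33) 2M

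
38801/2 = 38801/2 = 19400.50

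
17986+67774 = 85760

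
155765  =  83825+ 71940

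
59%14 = 3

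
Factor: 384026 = 2^1*192013^1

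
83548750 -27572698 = 55976052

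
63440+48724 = 112164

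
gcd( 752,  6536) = 8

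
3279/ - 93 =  - 1093/31 = - 35.26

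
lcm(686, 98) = 686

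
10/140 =1/14 = 0.07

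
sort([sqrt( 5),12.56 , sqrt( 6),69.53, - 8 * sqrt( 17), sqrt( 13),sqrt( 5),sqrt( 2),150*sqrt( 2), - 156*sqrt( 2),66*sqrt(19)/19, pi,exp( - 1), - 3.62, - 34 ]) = [ - 156*sqrt( 2), - 34, - 8 *sqrt( 17), - 3.62,exp(-1),sqrt(2), sqrt(5 ),sqrt( 5),sqrt(6),  pi,sqrt(13), 12.56,66*sqrt(19 ) /19, 69.53, 150*sqrt( 2)]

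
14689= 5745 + 8944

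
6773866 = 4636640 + 2137226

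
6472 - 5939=533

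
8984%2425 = 1709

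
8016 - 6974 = 1042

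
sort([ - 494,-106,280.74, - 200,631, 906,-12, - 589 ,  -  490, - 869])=[-869, - 589,- 494, - 490,- 200, - 106,  -  12 , 280.74,  631,906]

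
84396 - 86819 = -2423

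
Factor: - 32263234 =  - 2^1*16131617^1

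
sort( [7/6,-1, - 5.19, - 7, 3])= [-7,- 5.19, - 1,7/6, 3]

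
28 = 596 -568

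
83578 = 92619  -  9041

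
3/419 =3/419 =0.01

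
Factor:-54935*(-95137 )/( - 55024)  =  -2^( - 4)*5^1*7^1*19^ (-1 )*181^(-1 )*10987^1*13591^1= -5226351095/55024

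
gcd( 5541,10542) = 3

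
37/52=37/52= 0.71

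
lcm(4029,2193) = 173247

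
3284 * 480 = 1576320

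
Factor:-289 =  - 17^2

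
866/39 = 866/39 = 22.21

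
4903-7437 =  - 2534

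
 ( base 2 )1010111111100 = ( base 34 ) 4TI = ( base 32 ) 5fs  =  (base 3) 21201110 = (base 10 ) 5628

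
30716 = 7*4388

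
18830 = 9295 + 9535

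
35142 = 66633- 31491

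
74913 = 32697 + 42216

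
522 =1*522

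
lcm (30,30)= 30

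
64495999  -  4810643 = 59685356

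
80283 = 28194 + 52089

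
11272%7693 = 3579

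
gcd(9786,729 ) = 3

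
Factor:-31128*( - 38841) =1209042648 = 2^3*3^2*11^2*107^1*1297^1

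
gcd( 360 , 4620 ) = 60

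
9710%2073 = 1418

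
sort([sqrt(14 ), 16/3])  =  [sqrt(14), 16/3]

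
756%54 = 0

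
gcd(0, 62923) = 62923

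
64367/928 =64367/928 = 69.36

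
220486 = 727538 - 507052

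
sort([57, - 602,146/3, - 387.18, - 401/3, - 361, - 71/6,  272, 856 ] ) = [ - 602 , - 387.18, - 361,-401/3 ,-71/6,146/3,57,272,856] 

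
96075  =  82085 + 13990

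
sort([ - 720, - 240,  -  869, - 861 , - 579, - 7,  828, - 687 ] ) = [ - 869, - 861, -720,-687, - 579 , - 240, - 7,  828]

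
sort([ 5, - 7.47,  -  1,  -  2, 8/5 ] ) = [-7.47,-2,  -  1, 8/5,5]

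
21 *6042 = 126882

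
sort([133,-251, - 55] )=[ - 251, - 55,133]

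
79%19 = 3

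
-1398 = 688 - 2086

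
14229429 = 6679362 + 7550067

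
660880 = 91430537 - 90769657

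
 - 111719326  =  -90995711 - 20723615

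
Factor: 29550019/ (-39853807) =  - 7^ (-2 )*4861^1 *6079^1 * 813343^( - 1)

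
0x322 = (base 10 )802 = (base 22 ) 1EA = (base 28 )10i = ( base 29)rj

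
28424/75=28424/75 = 378.99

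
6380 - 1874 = 4506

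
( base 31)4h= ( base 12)b9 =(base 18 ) 7F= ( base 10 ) 141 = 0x8d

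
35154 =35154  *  1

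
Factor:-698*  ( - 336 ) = 2^5*3^1*7^1*349^1 = 234528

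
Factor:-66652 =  - 2^2*19^1*877^1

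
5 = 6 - 1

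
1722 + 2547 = 4269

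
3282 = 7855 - 4573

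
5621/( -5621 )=-1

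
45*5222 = 234990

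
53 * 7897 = 418541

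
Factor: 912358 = 2^1*373^1*1223^1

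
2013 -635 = 1378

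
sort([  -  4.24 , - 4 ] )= [ - 4.24,- 4] 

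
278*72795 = 20237010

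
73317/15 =24439/5 = 4887.80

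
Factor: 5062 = 2^1*2531^1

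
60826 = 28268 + 32558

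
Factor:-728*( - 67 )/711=2^3*3^(-2)*7^1*13^1 * 67^1*79^( - 1 ) = 48776/711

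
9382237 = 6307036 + 3075201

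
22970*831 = 19088070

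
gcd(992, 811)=1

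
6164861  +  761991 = 6926852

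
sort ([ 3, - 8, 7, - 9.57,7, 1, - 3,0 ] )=[ - 9.57, - 8,-3, 0, 1, 3,  7,7 ] 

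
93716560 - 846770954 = -753054394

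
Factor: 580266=2^1*3^2*32237^1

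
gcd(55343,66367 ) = 1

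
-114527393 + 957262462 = 842735069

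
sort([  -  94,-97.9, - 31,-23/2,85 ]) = [-97.9, - 94, - 31 ,-23/2, 85]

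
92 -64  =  28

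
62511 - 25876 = 36635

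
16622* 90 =1495980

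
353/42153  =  353/42153= 0.01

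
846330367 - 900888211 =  - 54557844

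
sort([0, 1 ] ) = [ 0,1 ]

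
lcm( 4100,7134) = 356700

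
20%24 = 20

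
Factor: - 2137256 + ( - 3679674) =-2^1*5^1*7^1*23^1*3613^1 =-  5816930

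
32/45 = 32/45 = 0.71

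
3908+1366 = 5274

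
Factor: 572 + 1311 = 7^1*269^1 = 1883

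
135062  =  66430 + 68632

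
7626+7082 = 14708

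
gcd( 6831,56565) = 27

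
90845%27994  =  6863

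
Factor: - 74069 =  - 17^1*4357^1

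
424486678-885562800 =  - 461076122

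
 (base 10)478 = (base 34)E2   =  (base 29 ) ge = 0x1DE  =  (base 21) 11g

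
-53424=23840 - 77264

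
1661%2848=1661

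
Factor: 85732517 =13^2*41^1*12373^1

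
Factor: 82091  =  103^1 * 797^1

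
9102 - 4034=5068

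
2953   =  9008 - 6055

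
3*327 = 981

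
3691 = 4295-604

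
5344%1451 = 991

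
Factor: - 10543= - 13^1* 811^1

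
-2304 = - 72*32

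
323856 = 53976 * 6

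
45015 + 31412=76427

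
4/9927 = 4/9927= 0.00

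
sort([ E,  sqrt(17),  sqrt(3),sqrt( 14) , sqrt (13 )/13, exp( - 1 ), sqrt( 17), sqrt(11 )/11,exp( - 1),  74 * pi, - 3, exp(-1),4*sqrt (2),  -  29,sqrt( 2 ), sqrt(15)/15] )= [ - 29, - 3, sqrt(15)/15,sqrt( 13)/13,sqrt( 11 )/11,exp( - 1), exp( - 1) , exp(- 1), sqrt(2), sqrt ( 3), E , sqrt( 14),sqrt(17), sqrt ( 17), 4*sqrt (2 ), 74*pi ]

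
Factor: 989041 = 173^1*5717^1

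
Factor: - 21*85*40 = - 2^3 * 3^1 * 5^2*7^1*17^1 = - 71400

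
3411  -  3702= - 291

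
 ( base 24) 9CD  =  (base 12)3211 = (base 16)156D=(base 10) 5485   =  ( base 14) 1ddb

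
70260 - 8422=61838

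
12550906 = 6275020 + 6275886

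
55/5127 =55/5127 = 0.01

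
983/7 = 983/7 = 140.43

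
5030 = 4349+681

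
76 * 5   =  380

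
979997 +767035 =1747032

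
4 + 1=5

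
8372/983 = 8 +508/983 = 8.52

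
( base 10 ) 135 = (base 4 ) 2013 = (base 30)4f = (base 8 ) 207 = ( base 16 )87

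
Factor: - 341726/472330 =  - 5^(  -  1) * 7^2*11^1*149^( - 1 ) = -539/745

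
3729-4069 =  - 340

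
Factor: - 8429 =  - 8429^1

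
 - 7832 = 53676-61508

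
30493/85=358  +  63/85 =358.74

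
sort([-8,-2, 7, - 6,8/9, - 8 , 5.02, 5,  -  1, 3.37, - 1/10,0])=[ - 8,-8, - 6, - 2,  -  1,-1/10,0 , 8/9, 3.37, 5,  5.02, 7 ] 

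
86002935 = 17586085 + 68416850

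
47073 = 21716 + 25357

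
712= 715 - 3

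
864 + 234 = 1098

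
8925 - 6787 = 2138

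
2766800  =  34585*80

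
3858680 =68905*56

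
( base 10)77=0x4d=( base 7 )140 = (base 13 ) 5c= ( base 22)3b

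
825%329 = 167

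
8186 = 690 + 7496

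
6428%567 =191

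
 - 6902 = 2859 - 9761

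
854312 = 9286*92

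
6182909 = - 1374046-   -  7556955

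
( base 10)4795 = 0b1001010111011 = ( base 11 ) 366A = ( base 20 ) BJF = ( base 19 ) d57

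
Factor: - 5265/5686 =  - 2^( - 1) * 3^4*5^1*13^1*2843^( - 1 ) 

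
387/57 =6 + 15/19=6.79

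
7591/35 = 7591/35 = 216.89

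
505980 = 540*937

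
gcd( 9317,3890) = 1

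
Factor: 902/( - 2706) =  - 1/3 = - 3^( - 1)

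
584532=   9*64948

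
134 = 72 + 62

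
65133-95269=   -  30136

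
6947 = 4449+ 2498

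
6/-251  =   - 6/251 = - 0.02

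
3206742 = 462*6941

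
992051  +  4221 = 996272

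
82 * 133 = 10906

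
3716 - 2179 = 1537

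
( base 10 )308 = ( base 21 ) EE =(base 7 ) 620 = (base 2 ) 100110100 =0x134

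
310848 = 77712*4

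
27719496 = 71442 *388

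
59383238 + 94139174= 153522412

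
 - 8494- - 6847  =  -1647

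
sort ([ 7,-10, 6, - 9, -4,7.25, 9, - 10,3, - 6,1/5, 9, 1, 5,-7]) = [-10, - 10, - 9, - 7, - 6, - 4  ,  1/5,1, 3, 5, 6, 7,7.25, 9, 9 ]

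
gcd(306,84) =6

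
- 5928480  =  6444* (- 920)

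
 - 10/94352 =-1 + 47171/47176 = -  0.00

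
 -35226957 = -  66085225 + 30858268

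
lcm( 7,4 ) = 28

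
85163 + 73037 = 158200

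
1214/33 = 1214/33 = 36.79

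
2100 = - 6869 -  - 8969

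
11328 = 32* 354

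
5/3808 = 5/3808=0.00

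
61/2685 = 61/2685 = 0.02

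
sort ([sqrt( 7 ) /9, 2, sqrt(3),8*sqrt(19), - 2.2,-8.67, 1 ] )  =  [ - 8.67, - 2.2 , sqrt( 7 ) /9, 1,  sqrt(3), 2 , 8*sqrt( 19)]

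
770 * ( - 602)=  - 463540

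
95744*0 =0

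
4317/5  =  4317/5 = 863.40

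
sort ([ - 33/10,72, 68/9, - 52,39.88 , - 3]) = [ - 52,  -  33/10 , - 3, 68/9,39.88,72] 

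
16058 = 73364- 57306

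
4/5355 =4/5355 = 0.00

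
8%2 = 0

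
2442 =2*1221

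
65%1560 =65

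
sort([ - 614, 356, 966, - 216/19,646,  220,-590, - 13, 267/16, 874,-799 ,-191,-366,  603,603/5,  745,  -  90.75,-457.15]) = [  -  799, - 614 , - 590, -457.15, - 366, - 191,-90.75,  -  13,  -  216/19, 267/16, 603/5,220, 356, 603,  646, 745,874,966] 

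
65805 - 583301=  -517496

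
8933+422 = 9355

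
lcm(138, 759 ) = 1518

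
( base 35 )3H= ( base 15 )82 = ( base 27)4e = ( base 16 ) 7A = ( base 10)122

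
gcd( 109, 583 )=1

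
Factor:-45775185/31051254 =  - 2^( - 1) * 5^1*13^( - 1) * 257^( - 1 ) * 1237^1*1549^( - 1)*2467^1 = - 15258395/10350418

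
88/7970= 44/3985=0.01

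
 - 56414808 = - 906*62268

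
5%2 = 1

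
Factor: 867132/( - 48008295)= -32116/1778085 =- 2^2*3^ (-3) * 5^( - 1 ) * 7^1*31^1 * 37^1*13171^(-1)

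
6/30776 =3/15388 = 0.00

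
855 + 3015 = 3870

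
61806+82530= 144336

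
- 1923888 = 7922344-9846232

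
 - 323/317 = -323/317 = -1.02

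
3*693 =2079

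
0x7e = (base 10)126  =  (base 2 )1111110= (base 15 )86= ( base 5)1001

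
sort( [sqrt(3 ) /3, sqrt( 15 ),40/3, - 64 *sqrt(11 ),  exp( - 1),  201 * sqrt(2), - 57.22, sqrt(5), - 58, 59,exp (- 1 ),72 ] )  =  [-64*sqrt(11), - 58, - 57.22,exp(-1 ), exp( - 1), sqrt(3)/3,sqrt(5), sqrt( 15),40/3,59,72,201*sqrt(2)]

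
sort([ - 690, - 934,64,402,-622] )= [-934 , - 690, - 622,64,402 ]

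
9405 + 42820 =52225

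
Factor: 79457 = 7^1*11351^1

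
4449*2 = 8898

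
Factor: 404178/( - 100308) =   -  67363/16718  =  -2^( - 1) * 13^(-1 )*31^1*41^1*53^1*643^(  -  1)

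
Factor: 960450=2^1 * 3^1*5^2*19^1*337^1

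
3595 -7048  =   - 3453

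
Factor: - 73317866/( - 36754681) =2^1*71^1 * 516323^1*36754681^ (  -  1)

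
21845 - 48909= - 27064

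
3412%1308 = 796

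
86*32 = 2752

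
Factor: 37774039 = 37774039^1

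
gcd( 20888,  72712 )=8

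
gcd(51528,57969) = 6441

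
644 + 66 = 710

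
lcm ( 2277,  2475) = 56925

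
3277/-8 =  - 410  +  3/8 = - 409.62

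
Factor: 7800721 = 127^1 * 239^1*257^1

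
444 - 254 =190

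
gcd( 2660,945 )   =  35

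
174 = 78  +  96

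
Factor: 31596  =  2^2*3^1*2633^1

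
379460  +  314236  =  693696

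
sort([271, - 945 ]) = [-945,271] 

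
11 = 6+5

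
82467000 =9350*8820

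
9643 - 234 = 9409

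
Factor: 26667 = 3^2*2963^1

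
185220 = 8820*21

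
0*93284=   0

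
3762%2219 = 1543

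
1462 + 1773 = 3235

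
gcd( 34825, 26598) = 1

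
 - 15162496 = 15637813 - 30800309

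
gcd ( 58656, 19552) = 19552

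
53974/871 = 53974/871  =  61.97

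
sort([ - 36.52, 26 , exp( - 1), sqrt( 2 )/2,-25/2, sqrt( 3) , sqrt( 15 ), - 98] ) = [ - 98,  -  36.52,-25/2,exp( - 1 ), sqrt ( 2)/2, sqrt ( 3 ), sqrt( 15 ), 26]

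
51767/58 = 51767/58 = 892.53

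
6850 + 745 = 7595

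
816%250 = 66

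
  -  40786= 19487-60273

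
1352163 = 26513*51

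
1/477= 1/477 = 0.00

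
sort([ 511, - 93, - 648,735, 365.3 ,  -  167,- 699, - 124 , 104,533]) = [ - 699, - 648,- 167, - 124, - 93, 104,365.3,511,533,  735 ]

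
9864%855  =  459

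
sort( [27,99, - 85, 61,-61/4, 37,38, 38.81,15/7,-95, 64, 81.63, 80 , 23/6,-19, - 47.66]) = [ - 95, - 85,-47.66, - 19, - 61/4, 15/7,  23/6,27 , 37,38, 38.81, 61 , 64 , 80,  81.63,99 ] 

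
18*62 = 1116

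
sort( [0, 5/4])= [ 0, 5/4] 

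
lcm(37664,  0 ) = 0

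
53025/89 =595 + 70/89 =595.79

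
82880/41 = 2021 + 19/41= 2021.46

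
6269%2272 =1725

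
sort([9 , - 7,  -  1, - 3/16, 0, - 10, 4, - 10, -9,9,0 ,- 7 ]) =[ - 10, - 10, - 9, - 7, - 7, - 1, - 3/16,0,0,4,9,  9]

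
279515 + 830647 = 1110162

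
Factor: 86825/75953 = 5^2*23^1*503^( - 1)=575/503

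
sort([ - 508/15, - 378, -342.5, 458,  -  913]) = [ - 913, - 378, - 342.5, - 508/15, 458]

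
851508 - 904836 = - 53328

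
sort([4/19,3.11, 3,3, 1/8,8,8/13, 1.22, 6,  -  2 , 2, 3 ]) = [ - 2,  1/8,4/19,8/13,  1.22,2 , 3, 3, 3, 3.11, 6, 8 ] 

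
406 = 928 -522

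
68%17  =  0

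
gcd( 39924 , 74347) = 1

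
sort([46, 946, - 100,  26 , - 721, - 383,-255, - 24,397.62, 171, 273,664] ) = [ - 721,  -  383, - 255, - 100, - 24 , 26 , 46, 171, 273,  397.62, 664 , 946]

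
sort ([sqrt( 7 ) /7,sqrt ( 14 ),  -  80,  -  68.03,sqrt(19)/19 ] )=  [-80,  -  68.03, sqrt(19) /19, sqrt(7)/7, sqrt (14) ]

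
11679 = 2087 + 9592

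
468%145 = 33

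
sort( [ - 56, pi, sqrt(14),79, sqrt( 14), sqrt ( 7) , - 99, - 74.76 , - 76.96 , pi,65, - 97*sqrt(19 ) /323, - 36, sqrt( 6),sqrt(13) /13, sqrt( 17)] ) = [ - 99 , - 76.96, - 74.76, - 56, - 36, - 97 * sqrt(19 ) /323,sqrt(13 ) /13, sqrt(6), sqrt( 7),  pi, pi, sqrt ( 14 ), sqrt( 14 ), sqrt( 17),65 , 79 ] 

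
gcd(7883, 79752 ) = 1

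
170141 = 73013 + 97128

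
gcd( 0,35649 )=35649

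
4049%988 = 97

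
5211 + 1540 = 6751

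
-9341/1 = -9341=- 9341.00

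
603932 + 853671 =1457603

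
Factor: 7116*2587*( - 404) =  - 7437273168=- 2^4*3^1*13^1*101^1*199^1*593^1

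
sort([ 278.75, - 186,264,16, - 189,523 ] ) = [ - 189,  -  186, 16,264,  278.75,523] 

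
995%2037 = 995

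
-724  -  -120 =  - 604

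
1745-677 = 1068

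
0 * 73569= 0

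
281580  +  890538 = 1172118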